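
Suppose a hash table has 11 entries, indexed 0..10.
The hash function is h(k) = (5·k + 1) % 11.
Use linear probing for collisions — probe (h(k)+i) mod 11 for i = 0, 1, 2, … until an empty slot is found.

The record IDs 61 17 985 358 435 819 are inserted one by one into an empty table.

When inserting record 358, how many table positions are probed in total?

4

61 hashes to 9; slot 9 is free => place at 9.
17 hashes to 9; 9 taken => place at 10.
985 hashes to 9; 9,10 taken => place at 0.
358 hashes to 9; 9,10,0 taken => place at 1.
435 hashes to 9; 9,10,0,1 taken => place at 2.
819 hashes to 4; slot 4 is free => place at 4.
Table: [985, 358, 435, -, 819, -, -, -, -, 61, 17]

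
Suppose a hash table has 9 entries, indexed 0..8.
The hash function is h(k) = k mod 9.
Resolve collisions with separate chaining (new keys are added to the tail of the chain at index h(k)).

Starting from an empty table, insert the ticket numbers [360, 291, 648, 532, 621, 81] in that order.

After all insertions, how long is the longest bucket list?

4

Insert 360: h=0, bucket 0 empty -> new chain.
Insert 291: h=3, bucket 3 empty -> new chain.
Insert 648: h=0, bucket 0 nonempty -> append to chain.
Insert 532: h=1, bucket 1 empty -> new chain.
Insert 621: h=0, bucket 0 nonempty -> append to chain.
Insert 81: h=0, bucket 0 nonempty -> append to chain.
Final buckets:
0: 360 -> 648 -> 621 -> 81
1: 532
2: -
3: 291
4: -
5: -
6: -
7: -
8: -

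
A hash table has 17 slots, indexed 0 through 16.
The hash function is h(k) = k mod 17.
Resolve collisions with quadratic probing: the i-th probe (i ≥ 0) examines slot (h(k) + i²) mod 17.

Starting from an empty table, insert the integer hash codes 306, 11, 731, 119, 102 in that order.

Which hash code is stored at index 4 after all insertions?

119

306 hashes to 0; slot 0 is free -> place at 0.
11 hashes to 11; slot 11 is free -> place at 11.
731 hashes to 0; 0 taken -> place at 1.
119 hashes to 0; 0,1 taken -> place at 4.
102 hashes to 0; 0,1,4 taken -> place at 9.
Table: [306, 731, _, _, 119, _, _, _, _, 102, _, 11, _, _, _, _, _]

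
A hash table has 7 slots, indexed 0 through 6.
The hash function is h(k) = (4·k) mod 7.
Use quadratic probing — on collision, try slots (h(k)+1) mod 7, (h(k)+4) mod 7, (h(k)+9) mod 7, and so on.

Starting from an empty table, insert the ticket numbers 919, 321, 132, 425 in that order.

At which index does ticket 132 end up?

4

919 hashes to 1; slot 1 is free => place at 1.
321 hashes to 3; slot 3 is free => place at 3.
132 hashes to 3; 3 taken => place at 4.
425 hashes to 6; slot 6 is free => place at 6.
Table: [∅, 919, ∅, 321, 132, ∅, 425]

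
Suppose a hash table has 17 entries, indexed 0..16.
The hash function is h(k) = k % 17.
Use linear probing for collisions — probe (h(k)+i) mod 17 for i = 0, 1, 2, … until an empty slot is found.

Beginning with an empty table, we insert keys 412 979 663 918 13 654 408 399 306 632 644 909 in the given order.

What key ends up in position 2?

408

Insert 412: h=4, slot 4 empty -> index 4.
Insert 979: h=10, slot 10 empty -> index 10.
Insert 663: h=0, slot 0 empty -> index 0.
Insert 918: h=0, slot 0 occupied -> index 1.
Insert 13: h=13, slot 13 empty -> index 13.
Insert 654: h=8, slot 8 empty -> index 8.
Insert 408: h=0, slots 0,1 occupied -> index 2.
Insert 399: h=8, slot 8 occupied -> index 9.
Insert 306: h=0, slots 0,1,2 occupied -> index 3.
Insert 632: h=3, slots 3,4 occupied -> index 5.
Insert 644: h=15, slot 15 empty -> index 15.
Insert 909: h=8, slots 8,9,10 occupied -> index 11.
Table: [663, 918, 408, 306, 412, 632, —, —, 654, 399, 979, 909, —, 13, —, 644, —]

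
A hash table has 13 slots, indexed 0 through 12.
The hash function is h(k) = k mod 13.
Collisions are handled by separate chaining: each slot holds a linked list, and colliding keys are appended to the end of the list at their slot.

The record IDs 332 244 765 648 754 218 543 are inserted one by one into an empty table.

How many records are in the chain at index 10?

3

Insert 332: h=7, bucket 7 empty → new chain.
Insert 244: h=10, bucket 10 empty → new chain.
Insert 765: h=11, bucket 11 empty → new chain.
Insert 648: h=11, bucket 11 nonempty → append to chain.
Insert 754: h=0, bucket 0 empty → new chain.
Insert 218: h=10, bucket 10 nonempty → append to chain.
Insert 543: h=10, bucket 10 nonempty → append to chain.
Final buckets:
0: 754
1: -
2: -
3: -
4: -
5: -
6: -
7: 332
8: -
9: -
10: 244 -> 218 -> 543
11: 765 -> 648
12: -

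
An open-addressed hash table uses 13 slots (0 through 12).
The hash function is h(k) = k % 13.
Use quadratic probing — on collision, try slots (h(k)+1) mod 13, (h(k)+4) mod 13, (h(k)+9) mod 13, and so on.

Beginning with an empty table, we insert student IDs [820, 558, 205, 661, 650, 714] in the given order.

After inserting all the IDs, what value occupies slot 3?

Insert 820: h=1, slot 1 empty => index 1.
Insert 558: h=12, slot 12 empty => index 12.
Insert 205: h=10, slot 10 empty => index 10.
Insert 661: h=11, slot 11 empty => index 11.
Insert 650: h=0, slot 0 empty => index 0.
Insert 714: h=12, slots 12,0 occupied => index 3.
Table: [650, 820, ∅, 714, ∅, ∅, ∅, ∅, ∅, ∅, 205, 661, 558]

714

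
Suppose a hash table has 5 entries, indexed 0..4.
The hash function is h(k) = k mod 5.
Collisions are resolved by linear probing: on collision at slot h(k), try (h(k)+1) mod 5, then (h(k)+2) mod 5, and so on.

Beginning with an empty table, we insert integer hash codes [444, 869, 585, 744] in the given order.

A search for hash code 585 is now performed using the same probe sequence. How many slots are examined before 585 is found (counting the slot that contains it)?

2

Insert 444: h=4, slot 4 empty -> index 4.
Insert 869: h=4, slot 4 occupied -> index 0.
Insert 585: h=0, slot 0 occupied -> index 1.
Insert 744: h=4, slots 4,0,1 occupied -> index 2.
Table: [869, 585, 744, ., 444]
Lookup 585: h=0, probe 0,1 → found at 1.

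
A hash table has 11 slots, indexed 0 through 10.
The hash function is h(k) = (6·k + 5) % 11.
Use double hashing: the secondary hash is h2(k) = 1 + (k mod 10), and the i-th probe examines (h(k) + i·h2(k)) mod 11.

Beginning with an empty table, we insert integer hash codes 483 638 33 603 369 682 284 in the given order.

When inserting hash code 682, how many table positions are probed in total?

3

483: h=10 => slot 10
638: h=5 => slot 5
33: h=5, h2=4, probe 5,9 => slot 9
603: h=4 => slot 4
369: h=8 => slot 8
682: h=5, h2=3, probe 5,8,0 => slot 0
284: h=4, h2=5, probe 4,9,3 => slot 3
Table: [682, ., ., 284, 603, 638, ., ., 369, 33, 483]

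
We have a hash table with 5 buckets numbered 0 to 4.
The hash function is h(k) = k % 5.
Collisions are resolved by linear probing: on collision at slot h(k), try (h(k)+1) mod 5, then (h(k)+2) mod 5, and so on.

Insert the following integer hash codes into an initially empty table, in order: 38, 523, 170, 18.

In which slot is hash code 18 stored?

1

38 hashes to 3; slot 3 is free => place at 3.
523 hashes to 3; 3 taken => place at 4.
170 hashes to 0; slot 0 is free => place at 0.
18 hashes to 3; 3,4,0 taken => place at 1.
Table: [170, 18, _, 38, 523]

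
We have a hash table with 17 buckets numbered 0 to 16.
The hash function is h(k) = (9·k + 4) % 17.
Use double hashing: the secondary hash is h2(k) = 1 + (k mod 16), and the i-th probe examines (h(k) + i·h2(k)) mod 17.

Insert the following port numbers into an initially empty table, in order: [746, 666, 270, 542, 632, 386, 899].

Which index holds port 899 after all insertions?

7

746: h=3 => slot 3
666: h=14 => slot 14
270: h=3, h2=15, probe 3,1 => slot 1
542: h=3, h2=15, probe 3,1,16 => slot 16
632: h=14, h2=9, probe 14,6 => slot 6
386: h=10 => slot 10
899: h=3, h2=4, probe 3,7 => slot 7
Table: [-, 270, -, 746, -, -, 632, 899, -, -, 386, -, -, -, 666, -, 542]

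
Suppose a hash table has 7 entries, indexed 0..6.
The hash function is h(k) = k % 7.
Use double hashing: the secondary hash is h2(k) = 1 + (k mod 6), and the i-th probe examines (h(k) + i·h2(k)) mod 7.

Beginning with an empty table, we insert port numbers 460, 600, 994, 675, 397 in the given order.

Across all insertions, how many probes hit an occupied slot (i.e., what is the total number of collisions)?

460 hashes to 5; slot 5 is free => place at 5.
600 hashes to 5, h2=1; 5 taken => place at 6.
994 hashes to 0; slot 0 is free => place at 0.
675 hashes to 3; slot 3 is free => place at 3.
397 hashes to 5, h2=2; 5,0 taken => place at 2.
Table: [994, ., 397, 675, ., 460, 600]

3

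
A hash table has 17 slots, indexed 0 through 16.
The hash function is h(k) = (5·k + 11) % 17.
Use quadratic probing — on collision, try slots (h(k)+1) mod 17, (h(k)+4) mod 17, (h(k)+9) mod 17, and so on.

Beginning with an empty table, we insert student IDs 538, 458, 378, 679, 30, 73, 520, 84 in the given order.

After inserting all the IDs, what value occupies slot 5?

84

538: h=15 -> slot 15
458: h=6 -> slot 6
378: h=14 -> slot 14
679: h=6, probe 6,7 -> slot 7
30: h=8 -> slot 8
73: h=2 -> slot 2
520: h=10 -> slot 10
84: h=6, probe 6,7,10,15,5 -> slot 5
Table: [—, —, 73, —, —, 84, 458, 679, 30, —, 520, —, —, —, 378, 538, —]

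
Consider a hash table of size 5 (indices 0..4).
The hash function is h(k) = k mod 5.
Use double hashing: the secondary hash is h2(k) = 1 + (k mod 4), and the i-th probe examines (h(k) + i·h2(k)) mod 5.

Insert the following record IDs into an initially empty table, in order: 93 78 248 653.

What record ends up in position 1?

93: h=3 -> slot 3
78: h=3, h2=3, probe 3,1 -> slot 1
248: h=3, h2=1, probe 3,4 -> slot 4
653: h=3, h2=2, probe 3,0 -> slot 0
Table: [653, 78, _, 93, 248]

78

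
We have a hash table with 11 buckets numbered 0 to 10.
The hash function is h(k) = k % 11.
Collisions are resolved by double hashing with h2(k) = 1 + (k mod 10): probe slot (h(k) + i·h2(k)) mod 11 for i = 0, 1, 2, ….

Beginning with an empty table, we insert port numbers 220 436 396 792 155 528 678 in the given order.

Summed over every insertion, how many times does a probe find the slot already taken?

6

220 hashes to 0; slot 0 is free -> place at 0.
436 hashes to 7; slot 7 is free -> place at 7.
396 hashes to 0, h2=7; 0,7 taken -> place at 3.
792 hashes to 0, h2=3; 0,3 taken -> place at 6.
155 hashes to 1; slot 1 is free -> place at 1.
528 hashes to 0, h2=9; 0 taken -> place at 9.
678 hashes to 7, h2=9; 7 taken -> place at 5.
Table: [220, 155, ., 396, ., 678, 792, 436, ., 528, .]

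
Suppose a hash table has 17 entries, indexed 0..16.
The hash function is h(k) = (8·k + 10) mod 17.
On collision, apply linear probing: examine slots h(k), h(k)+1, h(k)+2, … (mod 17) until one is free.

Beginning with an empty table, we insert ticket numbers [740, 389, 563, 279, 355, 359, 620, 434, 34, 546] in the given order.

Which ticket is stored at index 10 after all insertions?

359

740 hashes to 14; slot 14 is free -> place at 14.
389 hashes to 11; slot 11 is free -> place at 11.
563 hashes to 9; slot 9 is free -> place at 9.
279 hashes to 15; slot 15 is free -> place at 15.
355 hashes to 11; 11 taken -> place at 12.
359 hashes to 9; 9 taken -> place at 10.
620 hashes to 6; slot 6 is free -> place at 6.
434 hashes to 14; 14,15 taken -> place at 16.
34 hashes to 10; 10,11,12 taken -> place at 13.
546 hashes to 9; 9,10,11,12,13,14,15,16 taken -> place at 0.
Table: [546, ., ., ., ., ., 620, ., ., 563, 359, 389, 355, 34, 740, 279, 434]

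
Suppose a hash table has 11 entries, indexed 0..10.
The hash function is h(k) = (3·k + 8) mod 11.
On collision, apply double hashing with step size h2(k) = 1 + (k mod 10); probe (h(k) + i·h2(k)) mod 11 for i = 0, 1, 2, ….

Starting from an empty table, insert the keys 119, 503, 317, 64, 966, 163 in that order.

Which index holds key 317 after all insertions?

119: h=2 => slot 2
503: h=10 => slot 10
317: h=2, h2=8, probe 2,10,7 => slot 7
64: h=2, h2=5, probe 2,7,1 => slot 1
966: h=2, h2=7, probe 2,9 => slot 9
163: h=2, h2=4, probe 2,6 => slot 6
Table: [_, 64, 119, _, _, _, 163, 317, _, 966, 503]

7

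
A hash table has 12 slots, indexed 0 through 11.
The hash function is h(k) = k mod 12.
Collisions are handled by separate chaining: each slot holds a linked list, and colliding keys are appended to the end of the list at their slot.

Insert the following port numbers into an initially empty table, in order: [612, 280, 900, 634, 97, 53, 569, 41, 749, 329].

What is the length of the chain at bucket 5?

612 -> bucket 0
280 -> bucket 4
900 -> bucket 0 (collision)
634 -> bucket 10
97 -> bucket 1
53 -> bucket 5
569 -> bucket 5 (collision)
41 -> bucket 5 (collision)
749 -> bucket 5 (collision)
329 -> bucket 5 (collision)
Final buckets:
0: 612 -> 900
1: 97
2: ∅
3: ∅
4: 280
5: 53 -> 569 -> 41 -> 749 -> 329
6: ∅
7: ∅
8: ∅
9: ∅
10: 634
11: ∅

5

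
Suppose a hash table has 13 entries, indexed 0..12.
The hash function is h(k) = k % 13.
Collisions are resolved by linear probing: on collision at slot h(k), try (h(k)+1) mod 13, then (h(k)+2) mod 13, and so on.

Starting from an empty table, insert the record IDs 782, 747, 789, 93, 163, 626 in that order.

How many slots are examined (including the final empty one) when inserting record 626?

782: h=2 => slot 2
747: h=6 => slot 6
789: h=9 => slot 9
93: h=2, probe 2,3 => slot 3
163: h=7 => slot 7
626: h=2, probe 2,3,4 => slot 4
Table: [_, _, 782, 93, 626, _, 747, 163, _, 789, _, _, _]

3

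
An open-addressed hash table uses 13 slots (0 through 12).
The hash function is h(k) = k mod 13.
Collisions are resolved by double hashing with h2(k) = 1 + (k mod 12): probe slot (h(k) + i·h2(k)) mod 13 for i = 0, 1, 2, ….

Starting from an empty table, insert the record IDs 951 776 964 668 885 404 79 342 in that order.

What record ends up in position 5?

668

Insert 951: h=2, slot 2 empty → index 2.
Insert 776: h=9, slot 9 empty → index 9.
Insert 964: h=2, h2=5, slot 2 occupied → index 7.
Insert 668: h=5, slot 5 empty → index 5.
Insert 885: h=1, slot 1 empty → index 1.
Insert 404: h=1, h2=9, slot 1 occupied → index 10.
Insert 79: h=1, h2=8, slots 1,9 occupied → index 4.
Insert 342: h=4, h2=7, slot 4 occupied → index 11.
Table: [., 885, 951, ., 79, 668, ., 964, ., 776, 404, 342, .]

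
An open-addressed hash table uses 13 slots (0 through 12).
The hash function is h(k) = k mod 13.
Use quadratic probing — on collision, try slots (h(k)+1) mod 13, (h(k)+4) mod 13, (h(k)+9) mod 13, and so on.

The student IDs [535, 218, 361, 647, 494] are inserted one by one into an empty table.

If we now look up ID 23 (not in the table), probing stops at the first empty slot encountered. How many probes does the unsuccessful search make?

4

535: h=2 => slot 2
218: h=10 => slot 10
361: h=10, probe 10,11 => slot 11
647: h=10, probe 10,11,1 => slot 1
494: h=0 => slot 0
Table: [494, 647, 535, _, _, _, _, _, _, _, 218, 361, _]
Lookup 23: h=10, probe 10,11,1,6 → slot 6 empty, not found.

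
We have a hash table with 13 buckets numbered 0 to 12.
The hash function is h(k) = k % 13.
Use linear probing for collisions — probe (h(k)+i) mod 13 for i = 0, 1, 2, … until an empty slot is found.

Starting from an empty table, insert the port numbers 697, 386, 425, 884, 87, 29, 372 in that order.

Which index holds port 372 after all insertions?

697 hashes to 8; slot 8 is free => place at 8.
386 hashes to 9; slot 9 is free => place at 9.
425 hashes to 9; 9 taken => place at 10.
884 hashes to 0; slot 0 is free => place at 0.
87 hashes to 9; 9,10 taken => place at 11.
29 hashes to 3; slot 3 is free => place at 3.
372 hashes to 8; 8,9,10,11 taken => place at 12.
Table: [884, —, —, 29, —, —, —, —, 697, 386, 425, 87, 372]

12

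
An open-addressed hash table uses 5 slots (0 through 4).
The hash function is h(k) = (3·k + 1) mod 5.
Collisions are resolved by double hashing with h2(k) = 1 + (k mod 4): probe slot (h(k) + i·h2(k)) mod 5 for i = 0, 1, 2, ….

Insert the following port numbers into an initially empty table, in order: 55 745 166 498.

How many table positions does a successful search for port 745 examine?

2

55: h=1 → slot 1
745: h=1, h2=2, probe 1,3 → slot 3
166: h=4 → slot 4
498: h=0 → slot 0
Table: [498, 55, —, 745, 166]
Lookup 745: h=1, h2=2, probe 1,3 → found at 3.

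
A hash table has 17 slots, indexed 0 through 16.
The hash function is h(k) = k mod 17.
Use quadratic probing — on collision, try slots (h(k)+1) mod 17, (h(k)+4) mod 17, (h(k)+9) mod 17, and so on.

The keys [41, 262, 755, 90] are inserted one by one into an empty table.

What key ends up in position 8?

262

Insert 41: h=7, slot 7 empty => index 7.
Insert 262: h=7, slot 7 occupied => index 8.
Insert 755: h=7, slots 7,8 occupied => index 11.
Insert 90: h=5, slot 5 empty => index 5.
Table: [-, -, -, -, -, 90, -, 41, 262, -, -, 755, -, -, -, -, -]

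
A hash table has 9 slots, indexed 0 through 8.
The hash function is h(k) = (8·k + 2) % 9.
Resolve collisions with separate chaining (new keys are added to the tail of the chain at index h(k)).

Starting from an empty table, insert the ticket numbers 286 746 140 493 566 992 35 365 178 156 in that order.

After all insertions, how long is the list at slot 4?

286 → bucket 4
746 → bucket 3
140 → bucket 6
493 → bucket 4 (collision)
566 → bucket 3 (collision)
992 → bucket 0
35 → bucket 3 (collision)
365 → bucket 6 (collision)
178 → bucket 4 (collision)
156 → bucket 8
Final buckets:
0: 992
1: -
2: -
3: 746 -> 566 -> 35
4: 286 -> 493 -> 178
5: -
6: 140 -> 365
7: -
8: 156

3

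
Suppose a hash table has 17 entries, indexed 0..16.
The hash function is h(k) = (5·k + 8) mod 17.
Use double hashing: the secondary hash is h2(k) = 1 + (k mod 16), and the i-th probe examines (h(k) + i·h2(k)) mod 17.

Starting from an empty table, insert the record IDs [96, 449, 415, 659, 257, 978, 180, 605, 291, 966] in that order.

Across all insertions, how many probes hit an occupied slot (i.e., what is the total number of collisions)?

96: h=12 → slot 12
449: h=9 → slot 9
415: h=9, h2=16, probe 9,8 → slot 8
659: h=5 → slot 5
257: h=1 → slot 1
978: h=2 → slot 2
180: h=7 → slot 7
605: h=7, h2=14, probe 7,4 → slot 4
291: h=1, h2=4, probe 1,5,9,13 → slot 13
966: h=10 → slot 10
Table: [., 257, 978, ., 605, 659, ., 180, 415, 449, 966, ., 96, 291, ., ., .]

5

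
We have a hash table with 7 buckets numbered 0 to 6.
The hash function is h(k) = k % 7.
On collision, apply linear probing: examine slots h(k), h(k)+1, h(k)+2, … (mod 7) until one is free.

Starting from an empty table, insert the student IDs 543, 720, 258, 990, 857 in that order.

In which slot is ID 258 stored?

543 hashes to 4; slot 4 is free → place at 4.
720 hashes to 6; slot 6 is free → place at 6.
258 hashes to 6; 6 taken → place at 0.
990 hashes to 3; slot 3 is free → place at 3.
857 hashes to 3; 3,4 taken → place at 5.
Table: [258, ∅, ∅, 990, 543, 857, 720]

0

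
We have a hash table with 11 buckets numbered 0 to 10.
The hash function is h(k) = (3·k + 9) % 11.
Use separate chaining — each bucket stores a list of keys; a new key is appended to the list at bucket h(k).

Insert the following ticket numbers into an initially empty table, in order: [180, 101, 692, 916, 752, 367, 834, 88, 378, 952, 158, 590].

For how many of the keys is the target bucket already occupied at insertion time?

Insert 180: h=10, bucket 10 empty → new chain.
Insert 101: h=4, bucket 4 empty → new chain.
Insert 692: h=6, bucket 6 empty → new chain.
Insert 916: h=7, bucket 7 empty → new chain.
Insert 752: h=10, bucket 10 nonempty → append to chain.
Insert 367: h=10, bucket 10 nonempty → append to chain.
Insert 834: h=3, bucket 3 empty → new chain.
Insert 88: h=9, bucket 9 empty → new chain.
Insert 378: h=10, bucket 10 nonempty → append to chain.
Insert 952: h=5, bucket 5 empty → new chain.
Insert 158: h=10, bucket 10 nonempty → append to chain.
Insert 590: h=8, bucket 8 empty → new chain.
Final buckets:
0: _
1: _
2: _
3: 834
4: 101
5: 952
6: 692
7: 916
8: 590
9: 88
10: 180 -> 752 -> 367 -> 378 -> 158

4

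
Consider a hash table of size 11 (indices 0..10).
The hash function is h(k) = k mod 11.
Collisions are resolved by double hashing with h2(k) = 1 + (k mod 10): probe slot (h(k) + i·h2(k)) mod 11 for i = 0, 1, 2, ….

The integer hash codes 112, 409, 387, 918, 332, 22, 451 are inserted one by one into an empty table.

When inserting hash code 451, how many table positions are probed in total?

112 hashes to 2; slot 2 is free -> place at 2.
409 hashes to 2, h2=10; 2 taken -> place at 1.
387 hashes to 2, h2=8; 2 taken -> place at 10.
918 hashes to 5; slot 5 is free -> place at 5.
332 hashes to 2, h2=3; 2,5 taken -> place at 8.
22 hashes to 0; slot 0 is free -> place at 0.
451 hashes to 0, h2=2; 0,2 taken -> place at 4.
Table: [22, 409, 112, ., 451, 918, ., ., 332, ., 387]

3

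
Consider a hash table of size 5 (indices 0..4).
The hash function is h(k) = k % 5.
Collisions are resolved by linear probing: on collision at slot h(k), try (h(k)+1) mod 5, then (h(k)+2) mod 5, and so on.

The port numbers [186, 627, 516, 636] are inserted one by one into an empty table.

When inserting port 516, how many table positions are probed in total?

186: h=1 → slot 1
627: h=2 → slot 2
516: h=1, probe 1,2,3 → slot 3
636: h=1, probe 1,2,3,4 → slot 4
Table: [∅, 186, 627, 516, 636]

3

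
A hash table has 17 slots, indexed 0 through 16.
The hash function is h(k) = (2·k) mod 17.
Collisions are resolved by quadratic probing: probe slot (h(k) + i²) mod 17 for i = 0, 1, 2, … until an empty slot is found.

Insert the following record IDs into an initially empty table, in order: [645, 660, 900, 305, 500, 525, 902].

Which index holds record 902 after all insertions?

3

645: h=15 -> slot 15
660: h=11 -> slot 11
900: h=15, probe 15,16 -> slot 16
305: h=15, probe 15,16,2 -> slot 2
500: h=14 -> slot 14
525: h=13 -> slot 13
902: h=2, probe 2,3 -> slot 3
Table: [_, _, 305, 902, _, _, _, _, _, _, _, 660, _, 525, 500, 645, 900]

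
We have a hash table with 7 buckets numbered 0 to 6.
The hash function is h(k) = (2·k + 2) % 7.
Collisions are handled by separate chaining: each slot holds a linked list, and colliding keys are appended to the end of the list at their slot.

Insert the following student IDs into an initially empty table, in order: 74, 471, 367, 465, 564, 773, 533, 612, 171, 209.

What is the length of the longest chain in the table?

5

74 → bucket 3
471 → bucket 6
367 → bucket 1
465 → bucket 1 (collision)
564 → bucket 3 (collision)
773 → bucket 1 (collision)
533 → bucket 4
612 → bucket 1 (collision)
171 → bucket 1 (collision)
209 → bucket 0
Final buckets:
0: 209
1: 367 -> 465 -> 773 -> 612 -> 171
2: —
3: 74 -> 564
4: 533
5: —
6: 471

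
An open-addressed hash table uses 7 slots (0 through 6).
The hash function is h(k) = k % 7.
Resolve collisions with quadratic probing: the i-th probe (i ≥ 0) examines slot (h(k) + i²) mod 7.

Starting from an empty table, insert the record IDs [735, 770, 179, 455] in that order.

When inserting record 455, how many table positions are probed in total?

735: h=0 -> slot 0
770: h=0, probe 0,1 -> slot 1
179: h=4 -> slot 4
455: h=0, probe 0,1,4,2 -> slot 2
Table: [735, 770, 455, ., 179, ., .]

4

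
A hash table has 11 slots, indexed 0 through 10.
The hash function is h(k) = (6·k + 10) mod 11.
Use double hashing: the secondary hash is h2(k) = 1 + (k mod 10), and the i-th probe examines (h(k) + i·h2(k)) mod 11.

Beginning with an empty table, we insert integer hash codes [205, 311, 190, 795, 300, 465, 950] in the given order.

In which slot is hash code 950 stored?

205: h=8 → slot 8
311: h=6 → slot 6
190: h=6, h2=1, probe 6,7 → slot 7
795: h=6, h2=6, probe 6,1 → slot 1
300: h=6, h2=1, probe 6,7,8,9 → slot 9
465: h=6, h2=6, probe 6,1,7,2 → slot 2
950: h=1, h2=1, probe 1,2,3 → slot 3
Table: [∅, 795, 465, 950, ∅, ∅, 311, 190, 205, 300, ∅]

3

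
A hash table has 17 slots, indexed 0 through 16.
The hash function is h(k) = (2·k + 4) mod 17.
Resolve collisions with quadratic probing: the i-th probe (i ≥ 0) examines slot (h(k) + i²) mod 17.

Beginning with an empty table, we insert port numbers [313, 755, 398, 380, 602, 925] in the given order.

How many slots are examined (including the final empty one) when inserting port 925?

5

313: h=1 -> slot 1
755: h=1, probe 1,2 -> slot 2
398: h=1, probe 1,2,5 -> slot 5
380: h=16 -> slot 16
602: h=1, probe 1,2,5,10 -> slot 10
925: h=1, probe 1,2,5,10,0 -> slot 0
Table: [925, 313, 755, _, _, 398, _, _, _, _, 602, _, _, _, _, _, 380]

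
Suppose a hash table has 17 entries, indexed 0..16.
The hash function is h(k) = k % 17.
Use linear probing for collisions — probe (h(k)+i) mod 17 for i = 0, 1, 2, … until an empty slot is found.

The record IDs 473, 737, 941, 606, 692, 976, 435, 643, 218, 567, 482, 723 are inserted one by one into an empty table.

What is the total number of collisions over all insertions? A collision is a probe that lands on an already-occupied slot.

473: h=14 -> slot 14
737: h=6 -> slot 6
941: h=6, probe 6,7 -> slot 7
606: h=11 -> slot 11
692: h=12 -> slot 12
976: h=7, probe 7,8 -> slot 8
435: h=10 -> slot 10
643: h=14, probe 14,15 -> slot 15
218: h=14, probe 14,15,16 -> slot 16
567: h=6, probe 6,7,8,9 -> slot 9
482: h=6, probe 6,7,8,9,10,11,12,13 -> slot 13
723: h=9, probe 9,10,11,12,13,14,15,16,0 -> slot 0
Table: [723, ∅, ∅, ∅, ∅, ∅, 737, 941, 976, 567, 435, 606, 692, 482, 473, 643, 218]

23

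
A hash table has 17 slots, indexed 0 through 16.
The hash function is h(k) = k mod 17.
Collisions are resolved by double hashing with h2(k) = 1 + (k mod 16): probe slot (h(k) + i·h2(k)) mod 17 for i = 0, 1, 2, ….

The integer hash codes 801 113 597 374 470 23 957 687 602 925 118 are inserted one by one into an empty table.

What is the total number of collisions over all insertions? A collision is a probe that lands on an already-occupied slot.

5

801: h=2 → slot 2
113: h=11 → slot 11
597: h=2, h2=6, probe 2,8 → slot 8
374: h=0 → slot 0
470: h=11, h2=7, probe 11,1 → slot 1
23: h=6 → slot 6
957: h=5 → slot 5
687: h=7 → slot 7
602: h=7, h2=11, probe 7,1,12 → slot 12
925: h=7, h2=14, probe 7,4 → slot 4
118: h=16 → slot 16
Table: [374, 470, 801, _, 925, 957, 23, 687, 597, _, _, 113, 602, _, _, _, 118]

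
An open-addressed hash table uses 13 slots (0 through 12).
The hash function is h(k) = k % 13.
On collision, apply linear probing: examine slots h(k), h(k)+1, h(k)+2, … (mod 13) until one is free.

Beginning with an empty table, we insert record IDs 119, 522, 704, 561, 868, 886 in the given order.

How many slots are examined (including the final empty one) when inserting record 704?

3

Insert 119: h=2, slot 2 empty -> index 2.
Insert 522: h=2, slot 2 occupied -> index 3.
Insert 704: h=2, slots 2,3 occupied -> index 4.
Insert 561: h=2, slots 2,3,4 occupied -> index 5.
Insert 868: h=10, slot 10 empty -> index 10.
Insert 886: h=2, slots 2,3,4,5 occupied -> index 6.
Table: [—, —, 119, 522, 704, 561, 886, —, —, —, 868, —, —]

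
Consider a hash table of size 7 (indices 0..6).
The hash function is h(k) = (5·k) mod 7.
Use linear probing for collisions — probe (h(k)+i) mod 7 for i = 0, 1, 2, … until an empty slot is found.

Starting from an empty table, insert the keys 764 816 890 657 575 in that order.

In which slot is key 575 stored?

1

764: h=5 -> slot 5
816: h=6 -> slot 6
890: h=5, probe 5,6,0 -> slot 0
657: h=2 -> slot 2
575: h=5, probe 5,6,0,1 -> slot 1
Table: [890, 575, 657, ∅, ∅, 764, 816]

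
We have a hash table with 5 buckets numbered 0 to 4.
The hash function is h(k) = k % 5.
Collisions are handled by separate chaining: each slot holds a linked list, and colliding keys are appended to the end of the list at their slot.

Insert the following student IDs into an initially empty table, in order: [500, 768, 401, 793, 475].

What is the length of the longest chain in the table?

Insert 500: h=0, bucket 0 empty → new chain.
Insert 768: h=3, bucket 3 empty → new chain.
Insert 401: h=1, bucket 1 empty → new chain.
Insert 793: h=3, bucket 3 nonempty → append to chain.
Insert 475: h=0, bucket 0 nonempty → append to chain.
Final buckets:
0: 500 -> 475
1: 401
2: ∅
3: 768 -> 793
4: ∅

2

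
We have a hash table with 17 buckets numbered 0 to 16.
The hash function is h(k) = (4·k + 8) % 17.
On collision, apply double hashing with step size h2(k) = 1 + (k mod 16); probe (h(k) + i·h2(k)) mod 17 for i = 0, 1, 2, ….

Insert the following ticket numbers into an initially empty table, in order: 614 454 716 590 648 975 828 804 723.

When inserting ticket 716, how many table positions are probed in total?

614: h=16 -> slot 16
454: h=5 -> slot 5
716: h=16, h2=13, probe 16,12 -> slot 12
590: h=5, h2=15, probe 5,3 -> slot 3
648: h=16, h2=9, probe 16,8 -> slot 8
975: h=15 -> slot 15
828: h=5, h2=13, probe 5,1 -> slot 1
804: h=11 -> slot 11
723: h=10 -> slot 10
Table: [_, 828, _, 590, _, 454, _, _, 648, _, 723, 804, 716, _, _, 975, 614]

2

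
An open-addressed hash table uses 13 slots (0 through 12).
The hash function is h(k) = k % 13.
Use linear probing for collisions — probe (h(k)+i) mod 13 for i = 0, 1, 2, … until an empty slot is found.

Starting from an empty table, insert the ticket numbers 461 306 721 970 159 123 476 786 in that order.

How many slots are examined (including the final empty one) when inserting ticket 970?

2

461 hashes to 6; slot 6 is free => place at 6.
306 hashes to 7; slot 7 is free => place at 7.
721 hashes to 6; 6,7 taken => place at 8.
970 hashes to 8; 8 taken => place at 9.
159 hashes to 3; slot 3 is free => place at 3.
123 hashes to 6; 6,7,8,9 taken => place at 10.
476 hashes to 8; 8,9,10 taken => place at 11.
786 hashes to 6; 6,7,8,9,10,11 taken => place at 12.
Table: [∅, ∅, ∅, 159, ∅, ∅, 461, 306, 721, 970, 123, 476, 786]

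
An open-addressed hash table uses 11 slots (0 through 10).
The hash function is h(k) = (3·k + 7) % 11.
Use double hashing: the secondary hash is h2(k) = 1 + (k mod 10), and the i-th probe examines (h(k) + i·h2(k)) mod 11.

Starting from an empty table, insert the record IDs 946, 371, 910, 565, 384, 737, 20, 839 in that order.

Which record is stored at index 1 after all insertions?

Insert 946: h=7, slot 7 empty => index 7.
Insert 371: h=9, slot 9 empty => index 9.
Insert 910: h=9, h2=1, slot 9 occupied => index 10.
Insert 565: h=8, slot 8 empty => index 8.
Insert 384: h=4, slot 4 empty => index 4.
Insert 737: h=7, h2=8, slots 7,4 occupied => index 1.
Insert 20: h=1, h2=1, slot 1 occupied => index 2.
Insert 839: h=5, slot 5 empty => index 5.
Table: [-, 737, 20, -, 384, 839, -, 946, 565, 371, 910]

737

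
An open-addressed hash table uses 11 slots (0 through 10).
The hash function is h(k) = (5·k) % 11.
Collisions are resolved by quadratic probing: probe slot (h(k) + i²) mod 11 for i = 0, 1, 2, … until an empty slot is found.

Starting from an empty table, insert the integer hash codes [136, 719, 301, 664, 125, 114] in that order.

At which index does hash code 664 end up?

7

Insert 136: h=9, slot 9 empty => index 9.
Insert 719: h=9, slot 9 occupied => index 10.
Insert 301: h=9, slots 9,10 occupied => index 2.
Insert 664: h=9, slots 9,10,2 occupied => index 7.
Insert 125: h=9, slots 9,10,2,7 occupied => index 3.
Insert 114: h=9, slots 9,10,2,7,3 occupied => index 1.
Table: [∅, 114, 301, 125, ∅, ∅, ∅, 664, ∅, 136, 719]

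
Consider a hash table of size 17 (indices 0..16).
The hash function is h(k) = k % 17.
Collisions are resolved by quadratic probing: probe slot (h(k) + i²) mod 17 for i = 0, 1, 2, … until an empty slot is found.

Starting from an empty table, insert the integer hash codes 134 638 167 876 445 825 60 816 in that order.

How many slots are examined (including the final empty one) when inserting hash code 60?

4

Insert 134: h=15, slot 15 empty => index 15.
Insert 638: h=9, slot 9 empty => index 9.
Insert 167: h=14, slot 14 empty => index 14.
Insert 876: h=9, slot 9 occupied => index 10.
Insert 445: h=3, slot 3 empty => index 3.
Insert 825: h=9, slots 9,10 occupied => index 13.
Insert 60: h=9, slots 9,10,13 occupied => index 1.
Insert 816: h=0, slot 0 empty => index 0.
Table: [816, 60, —, 445, —, —, —, —, —, 638, 876, —, —, 825, 167, 134, —]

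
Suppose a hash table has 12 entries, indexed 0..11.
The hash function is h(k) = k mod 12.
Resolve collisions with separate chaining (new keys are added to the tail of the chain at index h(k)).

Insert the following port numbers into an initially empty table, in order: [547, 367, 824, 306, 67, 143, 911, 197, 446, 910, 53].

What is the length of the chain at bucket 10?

1

547 -> bucket 7
367 -> bucket 7 (collision)
824 -> bucket 8
306 -> bucket 6
67 -> bucket 7 (collision)
143 -> bucket 11
911 -> bucket 11 (collision)
197 -> bucket 5
446 -> bucket 2
910 -> bucket 10
53 -> bucket 5 (collision)
Final buckets:
0: _
1: _
2: 446
3: _
4: _
5: 197 -> 53
6: 306
7: 547 -> 367 -> 67
8: 824
9: _
10: 910
11: 143 -> 911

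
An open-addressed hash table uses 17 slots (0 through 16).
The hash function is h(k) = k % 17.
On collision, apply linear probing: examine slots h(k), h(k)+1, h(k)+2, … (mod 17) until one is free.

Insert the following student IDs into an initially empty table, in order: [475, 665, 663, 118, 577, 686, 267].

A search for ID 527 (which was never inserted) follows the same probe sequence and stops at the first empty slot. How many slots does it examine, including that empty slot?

5

475: h=16 → slot 16
665: h=2 → slot 2
663: h=0 → slot 0
118: h=16, probe 16,0,1 → slot 1
577: h=16, probe 16,0,1,2,3 → slot 3
686: h=6 → slot 6
267: h=12 → slot 12
Table: [663, 118, 665, 577, ., ., 686, ., ., ., ., ., 267, ., ., ., 475]
Lookup 527: h=0, probe 0,1,2,3,4 → slot 4 empty, not found.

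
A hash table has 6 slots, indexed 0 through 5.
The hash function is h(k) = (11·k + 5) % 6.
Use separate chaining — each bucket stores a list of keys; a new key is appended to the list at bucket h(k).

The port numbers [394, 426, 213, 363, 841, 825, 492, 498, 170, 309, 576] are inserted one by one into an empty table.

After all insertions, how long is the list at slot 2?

394 -> bucket 1
426 -> bucket 5
213 -> bucket 2
363 -> bucket 2 (collision)
841 -> bucket 4
825 -> bucket 2 (collision)
492 -> bucket 5 (collision)
498 -> bucket 5 (collision)
170 -> bucket 3
309 -> bucket 2 (collision)
576 -> bucket 5 (collision)
Final buckets:
0: —
1: 394
2: 213 -> 363 -> 825 -> 309
3: 170
4: 841
5: 426 -> 492 -> 498 -> 576

4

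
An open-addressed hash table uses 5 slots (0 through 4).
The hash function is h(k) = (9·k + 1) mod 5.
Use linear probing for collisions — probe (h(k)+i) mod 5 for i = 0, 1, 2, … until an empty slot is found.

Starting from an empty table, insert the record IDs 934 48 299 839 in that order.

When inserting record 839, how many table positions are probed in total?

934: h=2 => slot 2
48: h=3 => slot 3
299: h=2, probe 2,3,4 => slot 4
839: h=2, probe 2,3,4,0 => slot 0
Table: [839, ∅, 934, 48, 299]

4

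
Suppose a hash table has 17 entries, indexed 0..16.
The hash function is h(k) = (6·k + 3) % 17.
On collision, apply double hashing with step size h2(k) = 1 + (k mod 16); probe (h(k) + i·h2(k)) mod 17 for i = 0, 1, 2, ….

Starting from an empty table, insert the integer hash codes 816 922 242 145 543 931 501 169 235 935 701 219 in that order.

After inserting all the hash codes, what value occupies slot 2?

816 hashes to 3; slot 3 is free → place at 3.
922 hashes to 10; slot 10 is free → place at 10.
242 hashes to 10, h2=3; 10 taken → place at 13.
145 hashes to 6; slot 6 is free → place at 6.
543 hashes to 14; slot 14 is free → place at 14.
931 hashes to 13, h2=4; 13 taken → place at 0.
501 hashes to 0, h2=6; 0,6 taken → place at 12.
169 hashes to 14, h2=10; 14 taken → place at 7.
235 hashes to 2; slot 2 is free → place at 2.
935 hashes to 3, h2=8; 3 taken → place at 11.
701 hashes to 10, h2=14; 10,7 taken → place at 4.
219 hashes to 8; slot 8 is free → place at 8.
Table: [931, -, 235, 816, 701, -, 145, 169, 219, -, 922, 935, 501, 242, 543, -, -]

235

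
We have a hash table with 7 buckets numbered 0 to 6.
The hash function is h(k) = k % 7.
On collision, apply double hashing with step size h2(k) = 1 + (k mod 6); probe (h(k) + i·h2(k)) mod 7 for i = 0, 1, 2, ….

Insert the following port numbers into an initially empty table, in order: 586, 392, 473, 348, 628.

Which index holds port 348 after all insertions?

6

Insert 586: h=5, slot 5 empty => index 5.
Insert 392: h=0, slot 0 empty => index 0.
Insert 473: h=4, slot 4 empty => index 4.
Insert 348: h=5, h2=1, slot 5 occupied => index 6.
Insert 628: h=5, h2=5, slot 5 occupied => index 3.
Table: [392, _, _, 628, 473, 586, 348]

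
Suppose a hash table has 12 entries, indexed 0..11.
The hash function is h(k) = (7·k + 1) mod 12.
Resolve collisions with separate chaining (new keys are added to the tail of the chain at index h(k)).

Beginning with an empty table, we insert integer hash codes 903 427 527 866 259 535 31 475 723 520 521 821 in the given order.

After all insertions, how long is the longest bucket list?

5

Insert 903: h=10, bucket 10 empty -> new chain.
Insert 427: h=2, bucket 2 empty -> new chain.
Insert 527: h=6, bucket 6 empty -> new chain.
Insert 866: h=3, bucket 3 empty -> new chain.
Insert 259: h=2, bucket 2 nonempty -> append to chain.
Insert 535: h=2, bucket 2 nonempty -> append to chain.
Insert 31: h=2, bucket 2 nonempty -> append to chain.
Insert 475: h=2, bucket 2 nonempty -> append to chain.
Insert 723: h=10, bucket 10 nonempty -> append to chain.
Insert 520: h=5, bucket 5 empty -> new chain.
Insert 521: h=0, bucket 0 empty -> new chain.
Insert 821: h=0, bucket 0 nonempty -> append to chain.
Final buckets:
0: 521 -> 821
1: .
2: 427 -> 259 -> 535 -> 31 -> 475
3: 866
4: .
5: 520
6: 527
7: .
8: .
9: .
10: 903 -> 723
11: .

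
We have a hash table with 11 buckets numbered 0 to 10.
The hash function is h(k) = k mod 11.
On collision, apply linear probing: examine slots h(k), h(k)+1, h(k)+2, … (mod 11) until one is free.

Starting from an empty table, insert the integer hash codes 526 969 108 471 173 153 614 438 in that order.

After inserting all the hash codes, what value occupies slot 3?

526 hashes to 9; slot 9 is free => place at 9.
969 hashes to 1; slot 1 is free => place at 1.
108 hashes to 9; 9 taken => place at 10.
471 hashes to 9; 9,10 taken => place at 0.
173 hashes to 8; slot 8 is free => place at 8.
153 hashes to 10; 10,0,1 taken => place at 2.
614 hashes to 9; 9,10,0,1,2 taken => place at 3.
438 hashes to 9; 9,10,0,1,2,3 taken => place at 4.
Table: [471, 969, 153, 614, 438, _, _, _, 173, 526, 108]

614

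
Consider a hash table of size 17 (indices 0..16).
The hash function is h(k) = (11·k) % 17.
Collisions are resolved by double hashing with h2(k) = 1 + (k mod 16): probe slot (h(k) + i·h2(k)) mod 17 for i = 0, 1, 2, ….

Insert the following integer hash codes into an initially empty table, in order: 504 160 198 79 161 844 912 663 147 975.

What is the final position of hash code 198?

504 hashes to 2; slot 2 is free → place at 2.
160 hashes to 9; slot 9 is free → place at 9.
198 hashes to 2, h2=7; 2,9 taken → place at 16.
79 hashes to 2, h2=16; 2 taken → place at 1.
161 hashes to 3; slot 3 is free → place at 3.
844 hashes to 2, h2=13; 2 taken → place at 15.
912 hashes to 2, h2=1; 2,3 taken → place at 4.
663 hashes to 0; slot 0 is free → place at 0.
147 hashes to 2, h2=4; 2 taken → place at 6.
975 hashes to 15, h2=16; 15 taken → place at 14.
Table: [663, 79, 504, 161, 912, _, 147, _, _, 160, _, _, _, _, 975, 844, 198]

16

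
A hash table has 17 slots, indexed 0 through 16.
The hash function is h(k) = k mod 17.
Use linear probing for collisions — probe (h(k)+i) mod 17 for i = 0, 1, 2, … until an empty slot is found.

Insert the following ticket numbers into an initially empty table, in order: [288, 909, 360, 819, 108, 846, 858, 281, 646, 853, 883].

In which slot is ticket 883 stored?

288 hashes to 16; slot 16 is free -> place at 16.
909 hashes to 8; slot 8 is free -> place at 8.
360 hashes to 3; slot 3 is free -> place at 3.
819 hashes to 3; 3 taken -> place at 4.
108 hashes to 6; slot 6 is free -> place at 6.
846 hashes to 13; slot 13 is free -> place at 13.
858 hashes to 8; 8 taken -> place at 9.
281 hashes to 9; 9 taken -> place at 10.
646 hashes to 0; slot 0 is free -> place at 0.
853 hashes to 3; 3,4 taken -> place at 5.
883 hashes to 16; 16,0 taken -> place at 1.
Table: [646, 883, _, 360, 819, 853, 108, _, 909, 858, 281, _, _, 846, _, _, 288]

1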